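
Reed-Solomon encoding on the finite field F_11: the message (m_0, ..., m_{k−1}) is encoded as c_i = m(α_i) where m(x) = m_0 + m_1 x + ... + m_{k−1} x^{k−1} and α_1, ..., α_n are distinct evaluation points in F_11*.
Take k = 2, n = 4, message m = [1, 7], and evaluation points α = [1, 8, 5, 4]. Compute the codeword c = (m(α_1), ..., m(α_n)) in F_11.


c = [8, 2, 3, 7]

Message polynomial: m(x) = 1 + 7·x (mod 11).
For each evaluation point α_i, compute m(α_i) mod 11:
  α_1 = 1: Horner steps 7 → 8, so m(1) = 8.
  α_2 = 8: Horner steps 7 → 2, so m(8) = 2.
  α_3 = 5: Horner steps 7 → 3, so m(5) = 3.
  α_4 = 4: Horner steps 7 → 7, so m(4) = 7.
Codeword c = [8, 2, 3, 7] ∈ F_11^4.


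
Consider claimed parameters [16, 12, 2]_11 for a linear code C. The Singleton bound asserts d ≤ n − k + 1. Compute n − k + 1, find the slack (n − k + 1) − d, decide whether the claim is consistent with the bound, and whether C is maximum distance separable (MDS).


Singleton RHS = n − k + 1 = 5, slack = 3, bound satisfied, not MDS.

Singleton bound: d ≤ n − k + 1.
Here n = 16, k = 12, so n − k + 1 = 5.
Given d = 2, check d ≤ 5: YES.
Slack = (n − k + 1) − d = 3.
The code is NOT MDS (slack = 3 > 0).
Description: the claimed parameters are [16, 12, 2]_11; such a code would be non-MDS.


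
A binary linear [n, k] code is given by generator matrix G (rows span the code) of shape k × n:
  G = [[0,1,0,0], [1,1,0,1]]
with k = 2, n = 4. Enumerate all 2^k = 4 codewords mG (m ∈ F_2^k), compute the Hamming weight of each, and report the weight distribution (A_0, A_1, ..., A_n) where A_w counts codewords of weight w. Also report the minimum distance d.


Weight distribution: A_0 = 1, A_1 = 1, A_2 = 1, A_3 = 1. Minimum distance d = 1.

Enumerate all 2^2 = 4 messages m ∈ F_2^2.
For each, compute codeword c = mG in F_2^4, then tally its weight.
  m = 00 → c = 0000, weight = 0.
  m = 10 → c = 0100, weight = 1.
  m = 01 → c = 1101, weight = 3.
  m = 11 → c = 1001, weight = 2.
Tally weights:
  weight 0: 1 codewords.
  weight 1: 1 codewords.
  weight 2: 1 codewords.
  weight 3: 1 codewords.
Minimum distance d = smallest w > 0 with A_w > 0 = 1.
Sanity: Σ A_w = 4 = 2^2 = 4 ✓.


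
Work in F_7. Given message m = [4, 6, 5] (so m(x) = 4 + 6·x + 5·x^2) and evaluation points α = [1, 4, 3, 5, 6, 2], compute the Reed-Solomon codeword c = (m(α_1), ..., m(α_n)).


c = [1, 3, 4, 5, 3, 1]

Message polynomial: m(x) = 4 + 6·x + 5·x^2 (mod 7).
For each evaluation point α_i, compute m(α_i) mod 7:
  α_1 = 1: Horner steps 5 → 4 → 1, so m(1) = 1.
  α_2 = 4: Horner steps 5 → 5 → 3, so m(4) = 3.
  α_3 = 3: Horner steps 5 → 0 → 4, so m(3) = 4.
  α_4 = 5: Horner steps 5 → 3 → 5, so m(5) = 5.
  α_5 = 6: Horner steps 5 → 1 → 3, so m(6) = 3.
  α_6 = 2: Horner steps 5 → 2 → 1, so m(2) = 1.
Codeword c = [1, 3, 4, 5, 3, 1] ∈ F_7^6.


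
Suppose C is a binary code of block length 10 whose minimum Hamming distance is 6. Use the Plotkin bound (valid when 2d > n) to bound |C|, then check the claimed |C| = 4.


Plotkin bound M ≤ 6; given |C| = 4 ≤ bound (satisfied).

Check applicability: 2d = 12, n = 10.
2d − n = 2 > 0, so Plotkin applies.
Compute d/(2d−n) = 6/2 ≈ 3.0000.
⌊d/(2d−n)⌋ = 3.
Plotkin bound: M ≤ 2·3 = 6.
Given |C| = 4, check: satisfied.
This |C| is below the Plotkin bound.


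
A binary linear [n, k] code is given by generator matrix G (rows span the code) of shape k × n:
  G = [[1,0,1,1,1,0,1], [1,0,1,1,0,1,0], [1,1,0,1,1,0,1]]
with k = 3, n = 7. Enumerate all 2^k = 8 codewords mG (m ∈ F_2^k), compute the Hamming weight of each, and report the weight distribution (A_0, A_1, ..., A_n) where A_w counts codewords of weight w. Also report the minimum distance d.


Weight distribution: A_0 = 1, A_2 = 1, A_3 = 1, A_4 = 2, A_5 = 3. Minimum distance d = 2.

Enumerate all 2^3 = 8 messages m ∈ F_2^3.
For each, compute codeword c = mG in F_2^7, then tally its weight.
  m = 000 → c = 0000000, weight = 0.
  m = 100 → c = 1011101, weight = 5.
  m = 010 → c = 1011010, weight = 4.
  m = 110 → c = 0000111, weight = 3.
  m = 001 → c = 1101101, weight = 5.
  m = 101 → c = 0110000, weight = 2.
  m = 011 → c = 0110111, weight = 5.
  m = 111 → c = 1101010, weight = 4.
Tally weights:
  weight 0: 1 codewords.
  weight 2: 1 codewords.
  weight 3: 1 codewords.
  weight 4: 2 codewords.
  weight 5: 3 codewords.
Minimum distance d = smallest w > 0 with A_w > 0 = 2.
Sanity: Σ A_w = 8 = 2^3 = 8 ✓.


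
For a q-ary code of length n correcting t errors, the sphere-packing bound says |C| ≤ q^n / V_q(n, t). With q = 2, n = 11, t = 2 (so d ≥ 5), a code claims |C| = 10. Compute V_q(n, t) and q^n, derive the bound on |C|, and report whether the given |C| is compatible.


V_q(n, t) = 67, q^n = 2048, Hamming bound = 30, |C| = 10 ≤ bound (satisfied).

Step 1: Compute V_q(n, t) = Σ_{j=0}^2 C(n, j) (q−1)^j.
  j = 0: C(11,0)·(1)^0 = 1·1 = 1.
  j = 1: C(11,1)·(1)^1 = 11·1 = 11.
  j = 2: C(11,2)·(1)^2 = 55·1 = 55.
  V_q(n, t) = 1 + 11 + 55 = 67.
Step 2: q^n = 2^11 = 2048.
Step 3: Hamming bound ⌊q^n / V_q(n,t)⌋ = ⌊2048/67⌋ = 30.
Step 4: Compare |C| = 10 to 30: satisfied.
The claimed |C| lies below the Hamming bound.


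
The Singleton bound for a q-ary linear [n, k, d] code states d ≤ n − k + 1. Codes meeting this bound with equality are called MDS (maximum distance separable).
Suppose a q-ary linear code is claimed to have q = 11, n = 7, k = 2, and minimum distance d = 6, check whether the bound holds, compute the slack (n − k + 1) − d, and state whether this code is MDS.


Singleton RHS = n − k + 1 = 6, slack = 0, bound satisfied, MDS.

Singleton bound: d ≤ n − k + 1.
Here n = 7, k = 2, so n − k + 1 = 6.
Given d = 6, check d ≤ 6: YES.
Slack = (n − k + 1) − d = 0.
The code is MDS (slack = 0).
Description: the claimed parameters are [7, 2, 6]_11; such a code would be MDS (meets Singleton bound).


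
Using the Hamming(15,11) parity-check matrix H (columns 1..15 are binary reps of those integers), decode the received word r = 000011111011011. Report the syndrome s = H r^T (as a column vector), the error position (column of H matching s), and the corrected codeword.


s = (0, 0, 1, 1)^T, error position = 3, corrected codeword c = 001011111011011

Compute s = H r^T mod 2 one row at a time:
  s_1 = 1 + 1 + 0 + 1 + 1 + 0 + 1 + 1 = 6 ≡ 0 (mod 2).
  s_2 = 0 + 1 + 1 + 1 + 1 + 0 + 1 + 1 = 6 ≡ 0 (mod 2).
  s_3 = 0 + 0 + 1 + 1 + 0 + 1 + 1 + 1 = 5 ≡ 1 (mod 2).
  s_4 = 0 + 0 + 1 + 1 + 1 + 1 + 0 + 1 = 5 ≡ 1 (mod 2).
s = (0, 0, 1, 1)^T — this equals column 3 of H (binary 0011), so error is at position 3.
Correct: flip bit 3 of r = 000011111011011 to get c = 001011111011011.


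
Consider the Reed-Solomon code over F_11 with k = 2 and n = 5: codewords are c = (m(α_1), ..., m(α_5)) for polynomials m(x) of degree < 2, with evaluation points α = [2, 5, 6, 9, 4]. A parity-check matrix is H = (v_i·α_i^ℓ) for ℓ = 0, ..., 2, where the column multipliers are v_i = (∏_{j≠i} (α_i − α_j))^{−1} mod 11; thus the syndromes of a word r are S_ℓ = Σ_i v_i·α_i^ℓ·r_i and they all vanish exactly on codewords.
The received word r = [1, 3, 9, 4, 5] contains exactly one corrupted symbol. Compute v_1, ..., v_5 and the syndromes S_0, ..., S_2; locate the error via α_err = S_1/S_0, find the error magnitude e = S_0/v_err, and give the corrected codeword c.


S = (7, 2, 10), error at position 2, error magnitude e = 7, c = [1, 7, 9, 4, 5].

Step 1: column multipliers v_i = (∏_{j≠i}(α_i − α_j))^{−1} mod 11.
  i = 1 (α = 2): (2−5)(2−6)(2−9)(2−4) = (−3)·(−4)·(−7)·(−2) = 168 ≡ 3, so v_1 = 3^{−1} = 4 (mod 11).
  i = 2 (α = 5): (5−2)(5−6)(5−9)(5−4) = 3·(−1)·(−4)·1 = 12 ≡ 1, so v_2 = 1^{−1} = 1 (mod 11).
  i = 3 (α = 6): (6−2)(6−5)(6−9)(6−4) = 4·1·(−3)·2 = −24 ≡ 9, so v_3 = 9^{−1} = 5 (mod 11).
  i = 4 (α = 9): (9−2)(9−5)(9−6)(9−4) = 7·4·3·5 = 420 ≡ 2, so v_4 = 2^{−1} = 6 (mod 11).
  i = 5 (α = 4): (4−2)(4−5)(4−6)(4−9) = 2·(−1)·(−2)·(−5) = −20 ≡ 2, so v_5 = 2^{−1} = 6 (mod 11).
  v = [4, 1, 5, 6, 6].
Step 2: syndromes of r = [1, 3, 9, 4, 5] (all sums mod 11).
  S_0 = Σ v_i r_i = 4·1 + 1·3 + 5·9 + 6·4 + 6·5 = 106 ≡ 7.
  S_1 = Σ v_i α_i r_i = 4·2·1 + 1·5·3 + 5·6·9 + 6·9·4 + 6·4·5 = 629 ≡ 2.
  α_i^2 mod 11 = [4, 3, 3, 4, 5].
  S_2 = Σ v_i α_i^2 r_i = 4·4·1 + 1·3·3 + 5·3·9 + 6·4·4 + 6·5·5 = 406 ≡ 10.
  S = (7, 2, 10) ≠ 0, so r is not a codeword (an error is present).
Step 3: locate the error. For a single error e at position i, S_ℓ = v_i·e·α_i^ℓ, so α_err = S_1/S_0.
  S_0^{−1} = 7^{−1} = 8 (mod 11), so α_err = 2·8 = 16 ≡ 5 = α_2. Error position i = 2.
  Consistency check: S_2/S_1 = 10·6 = 60 ≡ 5 = α_err ✓ (single-error assumption holds).
Step 4: error magnitude e = S_0/v_2 = S_0·∏_{j≠2}(α_2 − α_j) = 7·1 = 7 ≡ 7 (mod 11).
Step 5: correct position 2: c_2 = r_2 − e = 3 − 7 ≡ 7 (mod 11). Hence c = [1, 7, 9, 4, 5].
  Check: interpolating c through the α_i gives m(x) = 8 + 2·x (degree < 2) with m(α_i) = c_i for every i, so c is indeed a codeword.


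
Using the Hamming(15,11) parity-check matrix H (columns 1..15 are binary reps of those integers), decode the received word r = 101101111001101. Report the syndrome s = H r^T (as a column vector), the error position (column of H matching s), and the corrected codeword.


s = (1, 0, 0, 0)^T, error position = 8, corrected codeword c = 101101101001101

Compute s = H r^T mod 2 one row at a time:
  s_1 = 1 + 1 + 0 + 0 + 1 + 1 + 0 + 1 = 5 ≡ 1 (mod 2).
  s_2 = 1 + 0 + 1 + 1 + 1 + 1 + 0 + 1 = 6 ≡ 0 (mod 2).
  s_3 = 0 + 1 + 1 + 1 + 0 + 0 + 0 + 1 = 4 ≡ 0 (mod 2).
  s_4 = 1 + 1 + 0 + 1 + 1 + 0 + 1 + 1 = 6 ≡ 0 (mod 2).
s = (1, 0, 0, 0)^T — this equals column 8 of H (binary 1000), so error is at position 8.
Correct: flip bit 8 of r = 101101111001101 to get c = 101101101001101.


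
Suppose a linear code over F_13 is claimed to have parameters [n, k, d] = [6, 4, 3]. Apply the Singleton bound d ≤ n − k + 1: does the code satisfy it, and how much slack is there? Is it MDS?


Singleton RHS = n − k + 1 = 3, slack = 0, bound satisfied, MDS.

Singleton bound: d ≤ n − k + 1.
Here n = 6, k = 4, so n − k + 1 = 3.
Given d = 3, check d ≤ 3: YES.
Slack = (n − k + 1) − d = 0.
The code is MDS (slack = 0).
Description: the claimed parameters are [6, 4, 3]_13; such a code would be MDS (meets Singleton bound).


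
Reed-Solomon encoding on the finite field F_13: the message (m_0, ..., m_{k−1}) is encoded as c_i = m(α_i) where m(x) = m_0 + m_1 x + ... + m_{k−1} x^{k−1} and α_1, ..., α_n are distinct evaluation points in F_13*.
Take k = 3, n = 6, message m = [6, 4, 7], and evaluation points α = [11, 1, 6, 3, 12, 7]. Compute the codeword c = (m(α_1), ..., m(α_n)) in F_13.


c = [0, 4, 9, 3, 9, 0]

Message polynomial: m(x) = 6 + 4·x + 7·x^2 (mod 13).
For each evaluation point α_i, compute m(α_i) mod 13:
  α_1 = 11: Horner steps 7 → 3 → 0, so m(11) = 0.
  α_2 = 1: Horner steps 7 → 11 → 4, so m(1) = 4.
  α_3 = 6: Horner steps 7 → 7 → 9, so m(6) = 9.
  α_4 = 3: Horner steps 7 → 12 → 3, so m(3) = 3.
  α_5 = 12: Horner steps 7 → 10 → 9, so m(12) = 9.
  α_6 = 7: Horner steps 7 → 1 → 0, so m(7) = 0.
Codeword c = [0, 4, 9, 3, 9, 0] ∈ F_13^6.


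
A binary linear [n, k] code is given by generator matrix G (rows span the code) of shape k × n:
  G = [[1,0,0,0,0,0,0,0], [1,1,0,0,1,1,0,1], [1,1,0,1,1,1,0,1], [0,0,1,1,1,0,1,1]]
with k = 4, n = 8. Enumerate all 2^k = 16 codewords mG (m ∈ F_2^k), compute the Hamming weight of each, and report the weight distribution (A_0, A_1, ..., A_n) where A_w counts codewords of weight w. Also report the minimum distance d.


Weight distribution: A_0 = 1, A_1 = 2, A_2 = 1, A_4 = 3, A_5 = 6, A_6 = 3. Minimum distance d = 1.

Enumerate all 2^4 = 16 messages m ∈ F_2^4.
For each, compute codeword c = mG in F_2^8, then tally its weight.
  m = 0000 → c = 00000000, weight = 0.
  m = 1000 → c = 10000000, weight = 1.
  m = 0100 → c = 11001101, weight = 5.
  m = 1100 → c = 01001101, weight = 4.
  m = 0010 → c = 11011101, weight = 6.
  m = 1010 → c = 01011101, weight = 5.
  m = 0110 → c = 00010000, weight = 1.
  m = 1110 → c = 10010000, weight = 2.
  m = 0001 → c = 00111011, weight = 5.
  m = 1001 → c = 10111011, weight = 6.
  m = 0101 → c = 11110110, weight = 6.
  m = 1101 → c = 01110110, weight = 5.
  m = 0011 → c = 11100110, weight = 5.
  m = 1011 → c = 01100110, weight = 4.
  m = 0111 → c = 00101011, weight = 4.
  m = 1111 → c = 10101011, weight = 5.
Tally weights:
  weight 0: 1 codewords.
  weight 1: 2 codewords.
  weight 2: 1 codewords.
  weight 4: 3 codewords.
  weight 5: 6 codewords.
  weight 6: 3 codewords.
Minimum distance d = smallest w > 0 with A_w > 0 = 1.
Sanity: Σ A_w = 16 = 2^4 = 16 ✓.


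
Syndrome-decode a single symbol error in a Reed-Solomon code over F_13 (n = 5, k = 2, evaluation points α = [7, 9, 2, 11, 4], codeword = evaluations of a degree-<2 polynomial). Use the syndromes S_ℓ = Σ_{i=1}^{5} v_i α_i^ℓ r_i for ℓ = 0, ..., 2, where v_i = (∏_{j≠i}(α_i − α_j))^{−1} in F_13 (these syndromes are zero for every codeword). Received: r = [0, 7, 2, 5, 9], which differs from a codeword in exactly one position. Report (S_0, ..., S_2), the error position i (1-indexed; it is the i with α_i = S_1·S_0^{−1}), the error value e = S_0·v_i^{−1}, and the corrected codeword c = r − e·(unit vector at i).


S = (3, 7, 12), error at position 4, error magnitude e = 4, c = [0, 7, 2, 1, 9].

Step 1: column multipliers v_i = (∏_{j≠i}(α_i − α_j))^{−1} mod 13.
  i = 1 (α = 7): (7−9)(7−2)(7−11)(7−4) = (−2)·5·(−4)·3 = 120 ≡ 3, so v_1 = 3^{−1} = 9 (mod 13).
  i = 2 (α = 9): (9−7)(9−2)(9−11)(9−4) = 2·7·(−2)·5 = −140 ≡ 3, so v_2 = 3^{−1} = 9 (mod 13).
  i = 3 (α = 2): (2−7)(2−9)(2−11)(2−4) = (−5)·(−7)·(−9)·(−2) = 630 ≡ 6, so v_3 = 6^{−1} = 11 (mod 13).
  i = 4 (α = 11): (11−7)(11−9)(11−2)(11−4) = 4·2·9·7 = 504 ≡ 10, so v_4 = 10^{−1} = 4 (mod 13).
  i = 5 (α = 4): (4−7)(4−9)(4−2)(4−11) = (−3)·(−5)·2·(−7) = −210 ≡ 11, so v_5 = 11^{−1} = 6 (mod 13).
  v = [9, 9, 11, 4, 6].
Step 2: syndromes of r = [0, 7, 2, 5, 9] (all sums mod 13).
  S_0 = Σ v_i r_i = 9·0 + 9·7 + 11·2 + 4·5 + 6·9 = 159 ≡ 3.
  S_1 = Σ v_i α_i r_i = 9·7·0 + 9·9·7 + 11·2·2 + 4·11·5 + 6·4·9 = 1047 ≡ 7.
  α_i^2 mod 13 = [10, 3, 4, 4, 3].
  S_2 = Σ v_i α_i^2 r_i = 9·10·0 + 9·3·7 + 11·4·2 + 4·4·5 + 6·3·9 = 519 ≡ 12.
  S = (3, 7, 12) ≠ 0, so r is not a codeword (an error is present).
Step 3: locate the error. For a single error e at position i, S_ℓ = v_i·e·α_i^ℓ, so α_err = S_1/S_0.
  S_0^{−1} = 3^{−1} = 9 (mod 13), so α_err = 7·9 = 63 ≡ 11 = α_4. Error position i = 4.
  Consistency check: S_2/S_1 = 12·2 = 24 ≡ 11 = α_err ✓ (single-error assumption holds).
Step 4: error magnitude e = S_0/v_4 = S_0·∏_{j≠4}(α_4 − α_j) = 3·10 = 30 ≡ 4 (mod 13).
Step 5: correct position 4: c_4 = r_4 − e = 5 − 4 ≡ 1 (mod 13). Hence c = [0, 7, 2, 1, 9].
  Check: interpolating c through the α_i gives m(x) = 8 + 10·x (degree < 2) with m(α_i) = c_i for every i, so c is indeed a codeword.


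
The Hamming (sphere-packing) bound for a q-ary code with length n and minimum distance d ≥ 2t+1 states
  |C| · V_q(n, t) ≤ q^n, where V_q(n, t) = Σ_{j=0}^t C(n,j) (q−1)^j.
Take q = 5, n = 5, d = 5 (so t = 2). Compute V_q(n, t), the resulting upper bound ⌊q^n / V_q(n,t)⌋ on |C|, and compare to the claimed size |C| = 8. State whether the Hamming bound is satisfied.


V_q(n, t) = 181, q^n = 3125, Hamming bound = 17, |C| = 8 ≤ bound (satisfied).

Step 1: Compute V_q(n, t) = Σ_{j=0}^2 C(n, j) (q−1)^j.
  j = 0: C(5,0)·(4)^0 = 1·1 = 1.
  j = 1: C(5,1)·(4)^1 = 5·4 = 20.
  j = 2: C(5,2)·(4)^2 = 10·16 = 160.
  V_q(n, t) = 1 + 20 + 160 = 181.
Step 2: q^n = 5^5 = 3125.
Step 3: Hamming bound ⌊q^n / V_q(n,t)⌋ = ⌊3125/181⌋ = 17.
Step 4: Compare |C| = 8 to 17: satisfied.
The claimed |C| lies below the Hamming bound.


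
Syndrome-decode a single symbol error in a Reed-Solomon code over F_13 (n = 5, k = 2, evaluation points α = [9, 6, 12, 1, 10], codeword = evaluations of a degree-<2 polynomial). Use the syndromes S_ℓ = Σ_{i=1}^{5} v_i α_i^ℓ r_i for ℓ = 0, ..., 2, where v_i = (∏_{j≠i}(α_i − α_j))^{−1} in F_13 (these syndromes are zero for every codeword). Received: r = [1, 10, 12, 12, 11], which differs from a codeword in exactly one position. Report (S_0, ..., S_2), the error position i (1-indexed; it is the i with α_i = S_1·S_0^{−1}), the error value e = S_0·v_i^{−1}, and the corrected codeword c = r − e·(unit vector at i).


S = (12, 1, 12), error at position 3, error magnitude e = 7, c = [1, 10, 5, 12, 11].

Step 1: column multipliers v_i = (∏_{j≠i}(α_i − α_j))^{−1} mod 13.
  i = 1 (α = 9): (9−6)(9−12)(9−1)(9−10) = 3·(−3)·8·(−1) = 72 ≡ 7, so v_1 = 7^{−1} = 2 (mod 13).
  i = 2 (α = 6): (6−9)(6−12)(6−1)(6−10) = (−3)·(−6)·5·(−4) = −360 ≡ 4, so v_2 = 4^{−1} = 10 (mod 13).
  i = 3 (α = 12): (12−9)(12−6)(12−1)(12−10) = 3·6·11·2 = 396 ≡ 6, so v_3 = 6^{−1} = 11 (mod 13).
  i = 4 (α = 1): (1−9)(1−6)(1−12)(1−10) = (−8)·(−5)·(−11)·(−9) = 3960 ≡ 8, so v_4 = 8^{−1} = 5 (mod 13).
  i = 5 (α = 10): (10−9)(10−6)(10−12)(10−1) = 1·4·(−2)·9 = −72 ≡ 6, so v_5 = 6^{−1} = 11 (mod 13).
  v = [2, 10, 11, 5, 11].
Step 2: syndromes of r = [1, 10, 12, 12, 11] (all sums mod 13).
  S_0 = Σ v_i r_i = 2·1 + 10·10 + 11·12 + 5·12 + 11·11 = 415 ≡ 12.
  S_1 = Σ v_i α_i r_i = 2·9·1 + 10·6·10 + 11·12·12 + 5·1·12 + 11·10·11 = 3472 ≡ 1.
  α_i^2 mod 13 = [3, 10, 1, 1, 9].
  S_2 = Σ v_i α_i^2 r_i = 2·3·1 + 10·10·10 + 11·1·12 + 5·1·12 + 11·9·11 = 2287 ≡ 12.
  S = (12, 1, 12) ≠ 0, so r is not a codeword (an error is present).
Step 3: locate the error. For a single error e at position i, S_ℓ = v_i·e·α_i^ℓ, so α_err = S_1/S_0.
  S_0^{−1} = 12^{−1} = 12 (mod 13), so α_err = 1·12 = 12 ≡ 12 = α_3. Error position i = 3.
  Consistency check: S_2/S_1 = 12·1 = 12 ≡ 12 = α_err ✓ (single-error assumption holds).
Step 4: error magnitude e = S_0/v_3 = S_0·∏_{j≠3}(α_3 − α_j) = 12·6 = 72 ≡ 7 (mod 13).
Step 5: correct position 3: c_3 = r_3 − e = 12 − 7 ≡ 5 (mod 13). Hence c = [1, 10, 5, 12, 11].
  Check: interpolating c through the α_i gives m(x) = 2 + 10·x (degree < 2) with m(α_i) = c_i for every i, so c is indeed a codeword.


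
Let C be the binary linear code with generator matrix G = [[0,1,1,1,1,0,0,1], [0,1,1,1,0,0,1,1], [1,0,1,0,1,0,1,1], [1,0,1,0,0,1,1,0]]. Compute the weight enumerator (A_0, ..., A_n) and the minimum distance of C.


Weight distribution: A_0 = 1, A_2 = 1, A_3 = 3, A_4 = 5, A_5 = 4, A_6 = 1, A_7 = 1. Minimum distance d = 2.

Enumerate all 2^4 = 16 messages m ∈ F_2^4.
For each, compute codeword c = mG in F_2^8, then tally its weight.
  m = 0000 → c = 00000000, weight = 0.
  m = 1000 → c = 01111001, weight = 5.
  m = 0100 → c = 01110011, weight = 5.
  m = 1100 → c = 00001010, weight = 2.
  m = 0010 → c = 10101011, weight = 5.
  m = 1010 → c = 11010010, weight = 4.
  m = 0110 → c = 11011000, weight = 4.
  m = 1110 → c = 10100001, weight = 3.
  m = 0001 → c = 10100110, weight = 4.
  m = 1001 → c = 11011111, weight = 7.
  m = 0101 → c = 11010101, weight = 5.
  m = 1101 → c = 10101100, weight = 4.
  m = 0011 → c = 00001101, weight = 3.
  m = 1011 → c = 01110100, weight = 4.
  m = 0111 → c = 01111110, weight = 6.
  m = 1111 → c = 00000111, weight = 3.
Tally weights:
  weight 0: 1 codewords.
  weight 2: 1 codewords.
  weight 3: 3 codewords.
  weight 4: 5 codewords.
  weight 5: 4 codewords.
  weight 6: 1 codewords.
  weight 7: 1 codewords.
Minimum distance d = smallest w > 0 with A_w > 0 = 2.
Sanity: Σ A_w = 16 = 2^4 = 16 ✓.


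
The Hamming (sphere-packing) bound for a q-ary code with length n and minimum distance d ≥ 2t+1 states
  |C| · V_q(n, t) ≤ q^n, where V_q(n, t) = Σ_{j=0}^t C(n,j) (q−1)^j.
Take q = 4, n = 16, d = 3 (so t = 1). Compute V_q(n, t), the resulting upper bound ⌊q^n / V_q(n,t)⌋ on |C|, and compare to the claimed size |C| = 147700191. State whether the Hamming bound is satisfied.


V_q(n, t) = 49, q^n = 4294967296, Hamming bound = 87652393, |C| = 147700191 > bound (violated).

Step 1: Compute V_q(n, t) = Σ_{j=0}^1 C(n, j) (q−1)^j.
  j = 0: C(16,0)·(3)^0 = 1·1 = 1.
  j = 1: C(16,1)·(3)^1 = 16·3 = 48.
  V_q(n, t) = 1 + 48 = 49.
Step 2: q^n = 4^16 = 4294967296.
Step 3: Hamming bound ⌊q^n / V_q(n,t)⌋ = ⌊4294967296/49⌋ = 87652393.
Step 4: Compare |C| = 147700191 to 87652393: violated.
The claimed |C| lies above the Hamming bound, so no 4-ary code of length 16 with d ≥ 3 can have 147700191 codewords.


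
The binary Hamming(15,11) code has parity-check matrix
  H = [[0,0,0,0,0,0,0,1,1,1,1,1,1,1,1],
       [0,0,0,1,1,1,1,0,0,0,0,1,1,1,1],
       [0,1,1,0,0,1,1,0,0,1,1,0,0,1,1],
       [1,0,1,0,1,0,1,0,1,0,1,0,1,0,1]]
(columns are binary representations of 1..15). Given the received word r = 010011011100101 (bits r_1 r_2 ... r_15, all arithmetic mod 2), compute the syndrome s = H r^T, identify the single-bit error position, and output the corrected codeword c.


s = (1, 0, 0, 0)^T, error position = 8, corrected codeword c = 010011001100101

Compute s = H r^T mod 2 one row at a time:
  s_1 = 1 + 1 + 1 + 0 + 0 + 1 + 0 + 1 = 5 ≡ 1 (mod 2).
  s_2 = 0 + 1 + 1 + 0 + 0 + 1 + 0 + 1 = 4 ≡ 0 (mod 2).
  s_3 = 1 + 0 + 1 + 0 + 1 + 0 + 0 + 1 = 4 ≡ 0 (mod 2).
  s_4 = 0 + 0 + 1 + 0 + 1 + 0 + 1 + 1 = 4 ≡ 0 (mod 2).
s = (1, 0, 0, 0)^T — this equals column 8 of H (binary 1000), so error is at position 8.
Correct: flip bit 8 of r = 010011011100101 to get c = 010011001100101.


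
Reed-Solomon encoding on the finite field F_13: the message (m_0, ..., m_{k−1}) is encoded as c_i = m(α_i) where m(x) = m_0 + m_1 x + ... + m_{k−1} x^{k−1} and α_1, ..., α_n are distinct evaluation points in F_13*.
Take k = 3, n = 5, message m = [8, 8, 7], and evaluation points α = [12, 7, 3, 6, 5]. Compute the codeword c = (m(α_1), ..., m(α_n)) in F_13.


c = [7, 4, 4, 9, 2]

Message polynomial: m(x) = 8 + 8·x + 7·x^2 (mod 13).
For each evaluation point α_i, compute m(α_i) mod 13:
  α_1 = 12: Horner steps 7 → 1 → 7, so m(12) = 7.
  α_2 = 7: Horner steps 7 → 5 → 4, so m(7) = 4.
  α_3 = 3: Horner steps 7 → 3 → 4, so m(3) = 4.
  α_4 = 6: Horner steps 7 → 11 → 9, so m(6) = 9.
  α_5 = 5: Horner steps 7 → 4 → 2, so m(5) = 2.
Codeword c = [7, 4, 4, 9, 2] ∈ F_13^5.


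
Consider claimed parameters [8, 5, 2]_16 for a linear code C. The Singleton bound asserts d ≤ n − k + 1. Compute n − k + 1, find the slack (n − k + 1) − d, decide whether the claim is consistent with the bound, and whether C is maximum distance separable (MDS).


Singleton RHS = n − k + 1 = 4, slack = 2, bound satisfied, not MDS.

Singleton bound: d ≤ n − k + 1.
Here n = 8, k = 5, so n − k + 1 = 4.
Given d = 2, check d ≤ 4: YES.
Slack = (n − k + 1) − d = 2.
The code is NOT MDS (slack = 2 > 0).
Description: the claimed parameters are [8, 5, 2]_16; such a code would be non-MDS.


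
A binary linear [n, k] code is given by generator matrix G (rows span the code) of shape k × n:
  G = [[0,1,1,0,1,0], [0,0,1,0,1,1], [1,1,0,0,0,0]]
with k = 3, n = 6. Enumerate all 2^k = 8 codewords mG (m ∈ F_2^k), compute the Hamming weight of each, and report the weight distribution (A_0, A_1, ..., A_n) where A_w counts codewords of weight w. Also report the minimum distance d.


Weight distribution: A_0 = 1, A_2 = 3, A_3 = 3, A_5 = 1. Minimum distance d = 2.

Enumerate all 2^3 = 8 messages m ∈ F_2^3.
For each, compute codeword c = mG in F_2^6, then tally its weight.
  m = 000 → c = 000000, weight = 0.
  m = 100 → c = 011010, weight = 3.
  m = 010 → c = 001011, weight = 3.
  m = 110 → c = 010001, weight = 2.
  m = 001 → c = 110000, weight = 2.
  m = 101 → c = 101010, weight = 3.
  m = 011 → c = 111011, weight = 5.
  m = 111 → c = 100001, weight = 2.
Tally weights:
  weight 0: 1 codewords.
  weight 2: 3 codewords.
  weight 3: 3 codewords.
  weight 5: 1 codewords.
Minimum distance d = smallest w > 0 with A_w > 0 = 2.
Sanity: Σ A_w = 8 = 2^3 = 8 ✓.


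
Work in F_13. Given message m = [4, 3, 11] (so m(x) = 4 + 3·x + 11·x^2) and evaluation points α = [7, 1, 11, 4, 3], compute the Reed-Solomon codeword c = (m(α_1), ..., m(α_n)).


c = [5, 5, 3, 10, 8]

Message polynomial: m(x) = 4 + 3·x + 11·x^2 (mod 13).
For each evaluation point α_i, compute m(α_i) mod 13:
  α_1 = 7: Horner steps 11 → 2 → 5, so m(7) = 5.
  α_2 = 1: Horner steps 11 → 1 → 5, so m(1) = 5.
  α_3 = 11: Horner steps 11 → 7 → 3, so m(11) = 3.
  α_4 = 4: Horner steps 11 → 8 → 10, so m(4) = 10.
  α_5 = 3: Horner steps 11 → 10 → 8, so m(3) = 8.
Codeword c = [5, 5, 3, 10, 8] ∈ F_13^5.


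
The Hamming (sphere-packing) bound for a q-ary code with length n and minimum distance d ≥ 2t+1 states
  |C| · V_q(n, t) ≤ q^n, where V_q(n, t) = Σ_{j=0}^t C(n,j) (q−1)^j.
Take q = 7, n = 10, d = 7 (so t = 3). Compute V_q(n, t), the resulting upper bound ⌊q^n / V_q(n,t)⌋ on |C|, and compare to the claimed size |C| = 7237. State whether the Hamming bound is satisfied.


V_q(n, t) = 27601, q^n = 282475249, Hamming bound = 10234, |C| = 7237 ≤ bound (satisfied).

Step 1: Compute V_q(n, t) = Σ_{j=0}^3 C(n, j) (q−1)^j.
  j = 0: C(10,0)·(6)^0 = 1·1 = 1.
  j = 1: C(10,1)·(6)^1 = 10·6 = 60.
  j = 2: C(10,2)·(6)^2 = 45·36 = 1620.
  j = 3: C(10,3)·(6)^3 = 120·216 = 25920.
  V_q(n, t) = 1 + 60 + 1620 + 25920 = 27601.
Step 2: q^n = 7^10 = 282475249.
Step 3: Hamming bound ⌊q^n / V_q(n,t)⌋ = ⌊282475249/27601⌋ = 10234.
Step 4: Compare |C| = 7237 to 10234: satisfied.
The claimed |C| lies below the Hamming bound.


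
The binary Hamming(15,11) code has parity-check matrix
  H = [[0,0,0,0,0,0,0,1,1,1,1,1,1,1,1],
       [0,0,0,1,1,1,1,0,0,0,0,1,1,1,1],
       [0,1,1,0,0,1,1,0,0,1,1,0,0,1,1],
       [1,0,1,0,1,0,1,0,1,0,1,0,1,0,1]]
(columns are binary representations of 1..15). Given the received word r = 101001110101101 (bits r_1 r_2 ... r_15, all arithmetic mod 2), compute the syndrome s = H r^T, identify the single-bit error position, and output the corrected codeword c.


s = (1, 1, 1, 1)^T, error position = 15, corrected codeword c = 101001110101100

Compute s = H r^T mod 2 one row at a time:
  s_1 = 1 + 0 + 1 + 0 + 1 + 1 + 0 + 1 = 5 ≡ 1 (mod 2).
  s_2 = 0 + 0 + 1 + 1 + 1 + 1 + 0 + 1 = 5 ≡ 1 (mod 2).
  s_3 = 0 + 1 + 1 + 1 + 1 + 0 + 0 + 1 = 5 ≡ 1 (mod 2).
  s_4 = 1 + 1 + 0 + 1 + 0 + 0 + 1 + 1 = 5 ≡ 1 (mod 2).
s = (1, 1, 1, 1)^T — this equals column 15 of H (binary 1111), so error is at position 15.
Correct: flip bit 15 of r = 101001110101101 to get c = 101001110101100.


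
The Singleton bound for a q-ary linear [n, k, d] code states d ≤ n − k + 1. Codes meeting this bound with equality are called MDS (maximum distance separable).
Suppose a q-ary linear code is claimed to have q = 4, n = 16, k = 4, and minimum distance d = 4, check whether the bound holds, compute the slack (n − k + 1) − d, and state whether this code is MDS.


Singleton RHS = n − k + 1 = 13, slack = 9, bound satisfied, not MDS.

Singleton bound: d ≤ n − k + 1.
Here n = 16, k = 4, so n − k + 1 = 13.
Given d = 4, check d ≤ 13: YES.
Slack = (n − k + 1) − d = 9.
The code is NOT MDS (slack = 9 > 0).
Description: the claimed parameters are [16, 4, 4]_4; such a code would be non-MDS.


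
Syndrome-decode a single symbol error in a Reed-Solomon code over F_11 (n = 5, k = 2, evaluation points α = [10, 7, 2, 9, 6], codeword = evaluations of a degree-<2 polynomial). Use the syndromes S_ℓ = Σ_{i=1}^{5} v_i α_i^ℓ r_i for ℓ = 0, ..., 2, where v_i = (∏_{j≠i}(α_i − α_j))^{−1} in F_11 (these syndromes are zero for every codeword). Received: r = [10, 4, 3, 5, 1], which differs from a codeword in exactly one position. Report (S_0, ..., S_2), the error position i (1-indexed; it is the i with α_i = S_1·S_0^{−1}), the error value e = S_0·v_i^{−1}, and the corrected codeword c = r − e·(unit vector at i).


S = (8, 1, 7), error at position 2, error magnitude e = 9, c = [10, 6, 3, 5, 1].

Step 1: column multipliers v_i = (∏_{j≠i}(α_i − α_j))^{−1} mod 11.
  i = 1 (α = 10): (10−7)(10−2)(10−9)(10−6) = 3·8·1·4 = 96 ≡ 8, so v_1 = 8^{−1} = 7 (mod 11).
  i = 2 (α = 7): (7−10)(7−2)(7−9)(7−6) = (−3)·5·(−2)·1 = 30 ≡ 8, so v_2 = 8^{−1} = 7 (mod 11).
  i = 3 (α = 2): (2−10)(2−7)(2−9)(2−6) = (−8)·(−5)·(−7)·(−4) = 1120 ≡ 9, so v_3 = 9^{−1} = 5 (mod 11).
  i = 4 (α = 9): (9−10)(9−7)(9−2)(9−6) = (−1)·2·7·3 = −42 ≡ 2, so v_4 = 2^{−1} = 6 (mod 11).
  i = 5 (α = 6): (6−10)(6−7)(6−2)(6−9) = (−4)·(−1)·4·(−3) = −48 ≡ 7, so v_5 = 7^{−1} = 8 (mod 11).
  v = [7, 7, 5, 6, 8].
Step 2: syndromes of r = [10, 4, 3, 5, 1] (all sums mod 11).
  S_0 = Σ v_i r_i = 7·10 + 7·4 + 5·3 + 6·5 + 8·1 = 151 ≡ 8.
  S_1 = Σ v_i α_i r_i = 7·10·10 + 7·7·4 + 5·2·3 + 6·9·5 + 8·6·1 = 1244 ≡ 1.
  α_i^2 mod 11 = [1, 5, 4, 4, 3].
  S_2 = Σ v_i α_i^2 r_i = 7·1·10 + 7·5·4 + 5·4·3 + 6·4·5 + 8·3·1 = 414 ≡ 7.
  S = (8, 1, 7) ≠ 0, so r is not a codeword (an error is present).
Step 3: locate the error. For a single error e at position i, S_ℓ = v_i·e·α_i^ℓ, so α_err = S_1/S_0.
  S_0^{−1} = 8^{−1} = 7 (mod 11), so α_err = 1·7 = 7 ≡ 7 = α_2. Error position i = 2.
  Consistency check: S_2/S_1 = 7·1 = 7 ≡ 7 = α_err ✓ (single-error assumption holds).
Step 4: error magnitude e = S_0/v_2 = S_0·∏_{j≠2}(α_2 − α_j) = 8·8 = 64 ≡ 9 (mod 11).
Step 5: correct position 2: c_2 = r_2 − e = 4 − 9 ≡ 6 (mod 11). Hence c = [10, 6, 3, 5, 1].
  Check: interpolating c through the α_i gives m(x) = 4 + 5·x (degree < 2) with m(α_i) = c_i for every i, so c is indeed a codeword.


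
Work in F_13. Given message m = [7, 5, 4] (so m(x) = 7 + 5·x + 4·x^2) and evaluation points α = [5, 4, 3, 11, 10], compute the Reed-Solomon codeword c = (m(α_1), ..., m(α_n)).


c = [2, 0, 6, 0, 2]

Message polynomial: m(x) = 7 + 5·x + 4·x^2 (mod 13).
For each evaluation point α_i, compute m(α_i) mod 13:
  α_1 = 5: Horner steps 4 → 12 → 2, so m(5) = 2.
  α_2 = 4: Horner steps 4 → 8 → 0, so m(4) = 0.
  α_3 = 3: Horner steps 4 → 4 → 6, so m(3) = 6.
  α_4 = 11: Horner steps 4 → 10 → 0, so m(11) = 0.
  α_5 = 10: Horner steps 4 → 6 → 2, so m(10) = 2.
Codeword c = [2, 0, 6, 0, 2] ∈ F_13^5.


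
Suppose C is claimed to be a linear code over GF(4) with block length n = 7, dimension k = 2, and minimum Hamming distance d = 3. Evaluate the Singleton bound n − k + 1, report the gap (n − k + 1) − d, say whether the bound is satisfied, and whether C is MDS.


Singleton RHS = n − k + 1 = 6, slack = 3, bound satisfied, not MDS.

Singleton bound: d ≤ n − k + 1.
Here n = 7, k = 2, so n − k + 1 = 6.
Given d = 3, check d ≤ 6: YES.
Slack = (n − k + 1) − d = 3.
The code is NOT MDS (slack = 3 > 0).
Description: the claimed parameters are [7, 2, 3]_4; such a code would be non-MDS.


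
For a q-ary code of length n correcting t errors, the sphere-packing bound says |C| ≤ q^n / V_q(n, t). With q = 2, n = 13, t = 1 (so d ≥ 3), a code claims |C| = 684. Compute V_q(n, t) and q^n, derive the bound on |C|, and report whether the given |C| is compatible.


V_q(n, t) = 14, q^n = 8192, Hamming bound = 585, |C| = 684 > bound (violated).

Step 1: Compute V_q(n, t) = Σ_{j=0}^1 C(n, j) (q−1)^j.
  j = 0: C(13,0)·(1)^0 = 1·1 = 1.
  j = 1: C(13,1)·(1)^1 = 13·1 = 13.
  V_q(n, t) = 1 + 13 = 14.
Step 2: q^n = 2^13 = 8192.
Step 3: Hamming bound ⌊q^n / V_q(n,t)⌋ = ⌊8192/14⌋ = 585.
Step 4: Compare |C| = 684 to 585: violated.
The claimed |C| lies above the Hamming bound, so no 2-ary code of length 13 with d ≥ 3 can have 684 codewords.


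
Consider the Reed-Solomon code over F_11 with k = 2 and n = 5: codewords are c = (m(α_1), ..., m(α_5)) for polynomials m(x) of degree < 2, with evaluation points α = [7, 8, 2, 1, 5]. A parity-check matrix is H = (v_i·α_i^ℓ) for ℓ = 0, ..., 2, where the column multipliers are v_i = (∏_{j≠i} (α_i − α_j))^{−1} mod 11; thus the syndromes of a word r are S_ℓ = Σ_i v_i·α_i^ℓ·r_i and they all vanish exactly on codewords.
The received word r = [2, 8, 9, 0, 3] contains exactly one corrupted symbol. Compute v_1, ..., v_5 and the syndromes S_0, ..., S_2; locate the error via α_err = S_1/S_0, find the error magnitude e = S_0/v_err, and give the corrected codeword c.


S = (6, 9, 8), error at position 1, error magnitude e = 3, c = [10, 8, 9, 0, 3].

Step 1: column multipliers v_i = (∏_{j≠i}(α_i − α_j))^{−1} mod 11.
  i = 1 (α = 7): (7−8)(7−2)(7−1)(7−5) = (−1)·5·6·2 = −60 ≡ 6, so v_1 = 6^{−1} = 2 (mod 11).
  i = 2 (α = 8): (8−7)(8−2)(8−1)(8−5) = 1·6·7·3 = 126 ≡ 5, so v_2 = 5^{−1} = 9 (mod 11).
  i = 3 (α = 2): (2−7)(2−8)(2−1)(2−5) = (−5)·(−6)·1·(−3) = −90 ≡ 9, so v_3 = 9^{−1} = 5 (mod 11).
  i = 4 (α = 1): (1−7)(1−8)(1−2)(1−5) = (−6)·(−7)·(−1)·(−4) = 168 ≡ 3, so v_4 = 3^{−1} = 4 (mod 11).
  i = 5 (α = 5): (5−7)(5−8)(5−2)(5−1) = (−2)·(−3)·3·4 = 72 ≡ 6, so v_5 = 6^{−1} = 2 (mod 11).
  v = [2, 9, 5, 4, 2].
Step 2: syndromes of r = [2, 8, 9, 0, 3] (all sums mod 11).
  S_0 = Σ v_i r_i = 2·2 + 9·8 + 5·9 + 4·0 + 2·3 = 127 ≡ 6.
  S_1 = Σ v_i α_i r_i = 2·7·2 + 9·8·8 + 5·2·9 + 4·1·0 + 2·5·3 = 724 ≡ 9.
  α_i^2 mod 11 = [5, 9, 4, 1, 3].
  S_2 = Σ v_i α_i^2 r_i = 2·5·2 + 9·9·8 + 5·4·9 + 4·1·0 + 2·3·3 = 866 ≡ 8.
  S = (6, 9, 8) ≠ 0, so r is not a codeword (an error is present).
Step 3: locate the error. For a single error e at position i, S_ℓ = v_i·e·α_i^ℓ, so α_err = S_1/S_0.
  S_0^{−1} = 6^{−1} = 2 (mod 11), so α_err = 9·2 = 18 ≡ 7 = α_1. Error position i = 1.
  Consistency check: S_2/S_1 = 8·5 = 40 ≡ 7 = α_err ✓ (single-error assumption holds).
Step 4: error magnitude e = S_0/v_1 = S_0·∏_{j≠1}(α_1 − α_j) = 6·6 = 36 ≡ 3 (mod 11).
Step 5: correct position 1: c_1 = r_1 − e = 2 − 3 ≡ 10 (mod 11). Hence c = [10, 8, 9, 0, 3].
  Check: interpolating c through the α_i gives m(x) = 2 + 9·x (degree < 2) with m(α_i) = c_i for every i, so c is indeed a codeword.


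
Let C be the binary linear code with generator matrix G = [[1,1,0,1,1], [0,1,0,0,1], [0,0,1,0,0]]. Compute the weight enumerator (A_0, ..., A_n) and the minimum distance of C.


Weight distribution: A_0 = 1, A_1 = 1, A_2 = 2, A_3 = 2, A_4 = 1, A_5 = 1. Minimum distance d = 1.

Enumerate all 2^3 = 8 messages m ∈ F_2^3.
For each, compute codeword c = mG in F_2^5, then tally its weight.
  m = 000 → c = 00000, weight = 0.
  m = 100 → c = 11011, weight = 4.
  m = 010 → c = 01001, weight = 2.
  m = 110 → c = 10010, weight = 2.
  m = 001 → c = 00100, weight = 1.
  m = 101 → c = 11111, weight = 5.
  m = 011 → c = 01101, weight = 3.
  m = 111 → c = 10110, weight = 3.
Tally weights:
  weight 0: 1 codewords.
  weight 1: 1 codewords.
  weight 2: 2 codewords.
  weight 3: 2 codewords.
  weight 4: 1 codewords.
  weight 5: 1 codewords.
Minimum distance d = smallest w > 0 with A_w > 0 = 1.
Sanity: Σ A_w = 8 = 2^3 = 8 ✓.


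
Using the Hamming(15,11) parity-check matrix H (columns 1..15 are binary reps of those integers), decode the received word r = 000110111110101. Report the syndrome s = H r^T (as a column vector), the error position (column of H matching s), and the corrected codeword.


s = (0, 1, 0, 0)^T, error position = 4, corrected codeword c = 000010111110101

Compute s = H r^T mod 2 one row at a time:
  s_1 = 1 + 1 + 1 + 1 + 0 + 1 + 0 + 1 = 6 ≡ 0 (mod 2).
  s_2 = 1 + 1 + 0 + 1 + 0 + 1 + 0 + 1 = 5 ≡ 1 (mod 2).
  s_3 = 0 + 0 + 0 + 1 + 1 + 1 + 0 + 1 = 4 ≡ 0 (mod 2).
  s_4 = 0 + 0 + 1 + 1 + 1 + 1 + 1 + 1 = 6 ≡ 0 (mod 2).
s = (0, 1, 0, 0)^T — this equals column 4 of H (binary 0100), so error is at position 4.
Correct: flip bit 4 of r = 000110111110101 to get c = 000010111110101.


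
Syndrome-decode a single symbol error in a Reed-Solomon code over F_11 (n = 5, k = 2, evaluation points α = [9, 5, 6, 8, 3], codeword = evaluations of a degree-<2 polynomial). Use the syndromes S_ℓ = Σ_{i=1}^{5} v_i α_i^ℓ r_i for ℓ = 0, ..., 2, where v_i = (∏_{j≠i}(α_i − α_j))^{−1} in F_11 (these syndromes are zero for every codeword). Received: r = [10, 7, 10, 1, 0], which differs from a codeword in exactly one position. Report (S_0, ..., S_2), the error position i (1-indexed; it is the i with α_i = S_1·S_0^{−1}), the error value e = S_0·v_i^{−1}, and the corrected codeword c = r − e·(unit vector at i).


S = (7, 9, 10), error at position 3, error magnitude e = 5, c = [10, 7, 5, 1, 0].

Step 1: column multipliers v_i = (∏_{j≠i}(α_i − α_j))^{−1} mod 11.
  i = 1 (α = 9): (9−5)(9−6)(9−8)(9−3) = 4·3·1·6 = 72 ≡ 6, so v_1 = 6^{−1} = 2 (mod 11).
  i = 2 (α = 5): (5−9)(5−6)(5−8)(5−3) = (−4)·(−1)·(−3)·2 = −24 ≡ 9, so v_2 = 9^{−1} = 5 (mod 11).
  i = 3 (α = 6): (6−9)(6−5)(6−8)(6−3) = (−3)·1·(−2)·3 = 18 ≡ 7, so v_3 = 7^{−1} = 8 (mod 11).
  i = 4 (α = 8): (8−9)(8−5)(8−6)(8−3) = (−1)·3·2·5 = −30 ≡ 3, so v_4 = 3^{−1} = 4 (mod 11).
  i = 5 (α = 3): (3−9)(3−5)(3−6)(3−8) = (−6)·(−2)·(−3)·(−5) = 180 ≡ 4, so v_5 = 4^{−1} = 3 (mod 11).
  v = [2, 5, 8, 4, 3].
Step 2: syndromes of r = [10, 7, 10, 1, 0] (all sums mod 11).
  S_0 = Σ v_i r_i = 2·10 + 5·7 + 8·10 + 4·1 + 3·0 = 139 ≡ 7.
  S_1 = Σ v_i α_i r_i = 2·9·10 + 5·5·7 + 8·6·10 + 4·8·1 + 3·3·0 = 867 ≡ 9.
  α_i^2 mod 11 = [4, 3, 3, 9, 9].
  S_2 = Σ v_i α_i^2 r_i = 2·4·10 + 5·3·7 + 8·3·10 + 4·9·1 + 3·9·0 = 461 ≡ 10.
  S = (7, 9, 10) ≠ 0, so r is not a codeword (an error is present).
Step 3: locate the error. For a single error e at position i, S_ℓ = v_i·e·α_i^ℓ, so α_err = S_1/S_0.
  S_0^{−1} = 7^{−1} = 8 (mod 11), so α_err = 9·8 = 72 ≡ 6 = α_3. Error position i = 3.
  Consistency check: S_2/S_1 = 10·5 = 50 ≡ 6 = α_err ✓ (single-error assumption holds).
Step 4: error magnitude e = S_0/v_3 = S_0·∏_{j≠3}(α_3 − α_j) = 7·7 = 49 ≡ 5 (mod 11).
Step 5: correct position 3: c_3 = r_3 − e = 10 − 5 ≡ 5 (mod 11). Hence c = [10, 7, 5, 1, 0].
  Check: interpolating c through the α_i gives m(x) = 6 + 9·x (degree < 2) with m(α_i) = c_i for every i, so c is indeed a codeword.


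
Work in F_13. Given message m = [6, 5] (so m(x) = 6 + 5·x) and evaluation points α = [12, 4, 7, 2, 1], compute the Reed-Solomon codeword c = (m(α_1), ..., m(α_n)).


c = [1, 0, 2, 3, 11]

Message polynomial: m(x) = 6 + 5·x (mod 13).
For each evaluation point α_i, compute m(α_i) mod 13:
  α_1 = 12: Horner steps 5 → 1, so m(12) = 1.
  α_2 = 4: Horner steps 5 → 0, so m(4) = 0.
  α_3 = 7: Horner steps 5 → 2, so m(7) = 2.
  α_4 = 2: Horner steps 5 → 3, so m(2) = 3.
  α_5 = 1: Horner steps 5 → 11, so m(1) = 11.
Codeword c = [1, 0, 2, 3, 11] ∈ F_13^5.


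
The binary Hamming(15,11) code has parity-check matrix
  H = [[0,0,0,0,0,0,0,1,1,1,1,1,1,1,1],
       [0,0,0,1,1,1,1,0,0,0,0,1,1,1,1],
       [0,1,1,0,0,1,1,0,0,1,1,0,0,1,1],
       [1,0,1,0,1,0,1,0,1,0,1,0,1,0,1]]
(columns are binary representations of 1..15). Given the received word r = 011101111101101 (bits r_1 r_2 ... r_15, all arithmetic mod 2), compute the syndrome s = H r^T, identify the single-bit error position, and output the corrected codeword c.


s = (0, 0, 0, 1)^T, error position = 1, corrected codeword c = 111101111101101

Compute s = H r^T mod 2 one row at a time:
  s_1 = 1 + 1 + 1 + 0 + 1 + 1 + 0 + 1 = 6 ≡ 0 (mod 2).
  s_2 = 1 + 0 + 1 + 1 + 1 + 1 + 0 + 1 = 6 ≡ 0 (mod 2).
  s_3 = 1 + 1 + 1 + 1 + 1 + 0 + 0 + 1 = 6 ≡ 0 (mod 2).
  s_4 = 0 + 1 + 0 + 1 + 1 + 0 + 1 + 1 = 5 ≡ 1 (mod 2).
s = (0, 0, 0, 1)^T — this equals column 1 of H (binary 0001), so error is at position 1.
Correct: flip bit 1 of r = 011101111101101 to get c = 111101111101101.
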